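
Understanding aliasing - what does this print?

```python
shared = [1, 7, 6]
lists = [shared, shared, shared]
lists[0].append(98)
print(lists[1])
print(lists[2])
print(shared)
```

Key concept: list of same reference.
Step by step:
`shared = [1, 7, 6]` → shared = [1, 7, 6]
`lists = [shared, shared, shared]` → lists = [[1, 7, 6], [1, 7, 6], [1, 7, 6]]
`lists[0].append(98)` → shared = [1, 7, 6, 98]; lists = [[1, 7, 6, 98], [1, 7, 6, 98], [1, 7, 6, 98]]
`print(lists[1])` → prints [1, 7, 6, 98]
`print(lists[2])` → prints [1, 7, 6, 98]
`print(shared)` → prints [1, 7, 6, 98]

Answer:
[1, 7, 6, 98]
[1, 7, 6, 98]
[1, 7, 6, 98]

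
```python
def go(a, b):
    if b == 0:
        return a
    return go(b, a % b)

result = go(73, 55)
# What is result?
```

go(73, 55) -> go(55, 18) -> go(18, 1) -> go(1, 0) -> 1

Answer: 1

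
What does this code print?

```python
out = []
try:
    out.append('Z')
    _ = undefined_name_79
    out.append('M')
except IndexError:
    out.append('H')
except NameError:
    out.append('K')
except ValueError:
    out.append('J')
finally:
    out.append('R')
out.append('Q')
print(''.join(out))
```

Execution trace: 'Z' (try body) → 'K' (except NameError) → 'R' (finally) → 'Q' (after the try/except). Output: ZKRQ

Answer: ZKRQ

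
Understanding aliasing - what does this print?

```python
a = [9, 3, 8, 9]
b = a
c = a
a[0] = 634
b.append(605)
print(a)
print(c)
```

Key concept: multiple aliases.
Step by step:
`a = [9, 3, 8, 9]` → a = [9, 3, 8, 9]
`b = a` → b = [9, 3, 8, 9] (same object as a)
`c = a` → c = [9, 3, 8, 9] (same object as a, b)
`a[0] = 634` → a = [634, 3, 8, 9] (same object as b, c); b = [634, 3, 8, 9] (same object as a, c); c = [634, 3, 8, 9] (same object as a, b)
`b.append(605)` → a = [634, 3, 8, 9, 605] (same object as b, c); b = [634, 3, 8, 9, 605] (same object as a, c); c = [634, 3, 8, 9, 605] (same object as a, b)
`print(a)` → prints [634, 3, 8, 9, 605]
`print(c)` → prints [634, 3, 8, 9, 605]

Answer:
[634, 3, 8, 9, 605]
[634, 3, 8, 9, 605]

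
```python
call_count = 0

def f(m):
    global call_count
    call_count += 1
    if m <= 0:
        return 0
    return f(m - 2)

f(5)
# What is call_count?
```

Linear recursion stepping by 2: 4 calls from m=5 down to ≤0.

Answer: 4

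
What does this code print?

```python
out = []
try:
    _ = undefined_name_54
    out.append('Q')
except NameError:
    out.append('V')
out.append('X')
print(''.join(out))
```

Execution trace: 'V' (except NameError) → 'X' (after the try/except). Output: VX

Answer: VX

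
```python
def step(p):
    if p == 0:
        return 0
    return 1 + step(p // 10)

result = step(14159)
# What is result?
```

Count of digits of 14159: 5

Answer: 5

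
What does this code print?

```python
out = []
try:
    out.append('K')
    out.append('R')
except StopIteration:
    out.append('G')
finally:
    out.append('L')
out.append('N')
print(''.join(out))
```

Execution trace: 'K' (try body) → 'R' (try body, no exception) → 'L' (finally) → 'N' (after the try/except). Output: KRLN

Answer: KRLN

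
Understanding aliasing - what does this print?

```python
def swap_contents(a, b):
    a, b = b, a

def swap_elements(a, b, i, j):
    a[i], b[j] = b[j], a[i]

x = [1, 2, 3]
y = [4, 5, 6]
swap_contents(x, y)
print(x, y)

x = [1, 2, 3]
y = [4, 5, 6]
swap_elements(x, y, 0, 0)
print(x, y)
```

Key concept: parameter rebinding vs mutation.
Step by step:
`x = [1, 2, 3]` → x = [1, 2, 3]
`y = [4, 5, 6]` → y = [4, 5, 6]
`swap_contents(x, y)` → no visible change to tracked variables
`print(x, y)` → prints [1, 2, 3] [4, 5, 6]
`x = [1, 2, 3]` → x = [1, 2, 3]
`y = [4, 5, 6]` → y = [4, 5, 6]
`swap_elements(x, y, 0, 0)` → x = [4, 2, 3]; y = [1, 5, 6]
`print(x, y)` → prints [4, 2, 3] [1, 5, 6]

Answer:
[1, 2, 3] [4, 5, 6]
[4, 2, 3] [1, 5, 6]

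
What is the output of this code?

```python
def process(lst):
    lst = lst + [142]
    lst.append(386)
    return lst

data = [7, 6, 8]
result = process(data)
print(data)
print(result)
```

Key concept: rebinding parameter vs mutation.
Step by step:
`data = [7, 6, 8]` → data = [7, 6, 8]
`result = process(data)` → result = [7, 6, 8, 142, 386]
`print(data)` → prints [7, 6, 8]
`print(result)` → prints [7, 6, 8, 142, 386]

Answer:
[7, 6, 8]
[7, 6, 8, 142, 386]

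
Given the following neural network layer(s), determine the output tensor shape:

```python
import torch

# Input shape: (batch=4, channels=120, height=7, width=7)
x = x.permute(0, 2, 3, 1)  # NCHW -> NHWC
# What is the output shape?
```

Input: (4, 120, 7, 7) -> Output: (4, 7, 7, 120)

Answer: (4, 7, 7, 120)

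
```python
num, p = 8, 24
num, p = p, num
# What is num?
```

Trace:
`num, p = 8, 24` → num = 8; p = 24
`num, p = p, num` → num = 24; p = 8
So num = 24

Answer: 24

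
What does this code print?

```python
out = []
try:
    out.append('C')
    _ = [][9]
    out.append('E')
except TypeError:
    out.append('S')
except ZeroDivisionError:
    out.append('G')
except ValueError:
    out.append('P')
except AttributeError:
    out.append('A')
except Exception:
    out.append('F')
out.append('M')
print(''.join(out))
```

Execution trace: 'C' (try body) → 'F' (except Exception) → 'M' (after the try/except). Output: CFM

Answer: CFM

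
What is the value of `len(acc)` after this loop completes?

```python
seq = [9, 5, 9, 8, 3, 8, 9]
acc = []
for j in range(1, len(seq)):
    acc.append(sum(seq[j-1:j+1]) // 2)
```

Number of 2-element averages
`acc` takes the values: [] → [7] → [7, 7] → [7, 7, 8] → [7, 7, 8, 5] → [7, 7, 8, 5, 5] → [7, 7, 8, 5, 5, 8]
So `len(acc)` = 6

Answer: 6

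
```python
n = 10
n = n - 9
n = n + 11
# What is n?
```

Trace:
`n = 10` → n = 10
`n = n - 9` → n = 1
`n = n + 11` → n = 12
So n = 12

Answer: 12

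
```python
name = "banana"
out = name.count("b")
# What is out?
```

Trace:
`name = "banana"` → name = 'banana'
`out = name.count("b")` → out = 1
So out = 1

Answer: 1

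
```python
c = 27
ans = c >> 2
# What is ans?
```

Trace:
`c = 27` → c = 27
`ans = c >> 2` → ans = 6
So ans = 6

Answer: 6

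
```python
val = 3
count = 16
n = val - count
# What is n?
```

Trace:
`val = 3` → val = 3
`count = 16` → count = 16
`n = val - count` → n = -13
So n = -13

Answer: -13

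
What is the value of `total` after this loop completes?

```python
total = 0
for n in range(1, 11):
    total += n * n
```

Sum of squares 1² to 10² = 385
`total` takes the values: 0 → 1 → 5 → 14 → 30 → 55 → 91 → 140 → 204 → 285 → 385

Answer: 385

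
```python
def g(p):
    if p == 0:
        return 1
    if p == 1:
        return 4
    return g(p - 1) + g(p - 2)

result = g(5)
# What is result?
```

Build up from base cases: g(0)=1, g(1)=4, g(2)=5, g(3)=9, g(4)=14, g(5)=23

Answer: 23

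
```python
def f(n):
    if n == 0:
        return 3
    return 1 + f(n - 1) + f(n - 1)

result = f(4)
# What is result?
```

f(n) = 1 + 2·f(n-1), f(0)=3. Closed form: (3+1)·2^4 - 1 = 63.

Answer: 63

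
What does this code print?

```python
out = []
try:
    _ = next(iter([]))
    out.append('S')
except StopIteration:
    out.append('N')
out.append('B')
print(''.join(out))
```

Execution trace: 'N' (except StopIteration) → 'B' (after the try/except). Output: NB

Answer: NB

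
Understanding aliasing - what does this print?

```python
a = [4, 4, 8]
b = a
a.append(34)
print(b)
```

Key concept: basic list aliasing.
Step by step:
`a = [4, 4, 8]` → a = [4, 4, 8]
`b = a` → b = [4, 4, 8] (same object as a)
`a.append(34)` → a = [4, 4, 8, 34] (same object as b); b = [4, 4, 8, 34] (same object as a)
`print(b)` → prints [4, 4, 8, 34]

Answer: [4, 4, 8, 34]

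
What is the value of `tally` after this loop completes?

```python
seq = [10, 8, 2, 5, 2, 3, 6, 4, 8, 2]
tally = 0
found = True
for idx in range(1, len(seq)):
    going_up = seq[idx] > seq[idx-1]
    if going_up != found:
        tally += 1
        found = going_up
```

Count direction changes in [10, 8, 2, 5, 2, 3, 6, 4, 8, 2]
`tally` takes the values: 0 → 1 → 2 → 3 → 4 → 5 → 6 → 7

Answer: 7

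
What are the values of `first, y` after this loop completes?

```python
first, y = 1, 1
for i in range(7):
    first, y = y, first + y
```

Fibonacci: after 7 iterations
`first, y` takes the values: (1, 1) → (1, 2) → (2, 3) → (3, 5) → (5, 8) → (8, 13) → (13, 21) → (21, 34)

Answer: 21, 34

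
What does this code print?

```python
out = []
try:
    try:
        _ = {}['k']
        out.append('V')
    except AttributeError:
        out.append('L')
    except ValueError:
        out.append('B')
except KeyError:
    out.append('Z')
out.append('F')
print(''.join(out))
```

Execution trace: 'Z' (outer except KeyError) → 'F' (after the try/except). Output: ZF

Answer: ZF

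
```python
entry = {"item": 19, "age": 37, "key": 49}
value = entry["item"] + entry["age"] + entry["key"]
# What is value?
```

Trace:
`entry = {"item": 19, "age": 37, "key": 49}` → entry = {'item': 19, 'age': 37, 'key': 49}
`value = entry["item"] + entry["age"] + entry["key"]` → value = 105
So value = 105

Answer: 105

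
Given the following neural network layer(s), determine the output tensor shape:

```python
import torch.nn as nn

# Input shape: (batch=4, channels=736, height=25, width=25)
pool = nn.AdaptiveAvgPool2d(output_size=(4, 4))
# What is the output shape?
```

Input: (4, 736, 25, 25) -> Output: (4, 736, 4, 4)

Answer: (4, 736, 4, 4)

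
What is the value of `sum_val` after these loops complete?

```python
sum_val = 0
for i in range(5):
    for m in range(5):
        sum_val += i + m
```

Sum of all i+m for i,m in 5x5
`sum_val` takes the values: 0 → 1 → 3 → 6 → 10 → 11 → 13 → 16 → 20 → 25 → 27 → 30 → 34 → 39 → 45 → 48 → 52 → 57 → 63 → 70 → 74 → 79 → 85 → 92 → 100

Answer: 100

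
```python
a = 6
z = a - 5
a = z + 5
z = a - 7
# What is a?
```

Trace:
`a = 6` → a = 6
`z = a - 5` → z = 1
`a = z + 5` → a = 6
`z = a - 7` → z = -1
So a = 6

Answer: 6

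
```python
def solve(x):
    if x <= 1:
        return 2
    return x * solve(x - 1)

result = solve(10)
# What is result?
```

solve(10) = 10 * 9 * 8 * 7 * 6 * 5 * 4 * 3 * 2 * 2 = 7257600

Answer: 7257600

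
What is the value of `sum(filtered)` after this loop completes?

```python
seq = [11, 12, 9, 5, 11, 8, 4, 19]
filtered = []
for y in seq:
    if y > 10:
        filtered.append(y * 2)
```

Sum of doubled values > 10
`filtered` takes the values: [] → [22] → [22, 24] → [22, 24, 22] → [22, 24, 22, 38]
So `sum(filtered)` = 106

Answer: 106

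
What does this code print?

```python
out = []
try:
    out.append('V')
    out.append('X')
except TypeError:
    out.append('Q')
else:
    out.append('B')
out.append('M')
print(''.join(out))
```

Execution trace: 'V' (try body) → 'X' (try body, no exception) → 'B' (else) → 'M' (after the try/except). Output: VXBM

Answer: VXBM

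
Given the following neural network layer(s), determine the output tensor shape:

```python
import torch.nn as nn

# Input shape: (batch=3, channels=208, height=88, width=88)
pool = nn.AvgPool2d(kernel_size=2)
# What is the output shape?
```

Input: (3, 208, 88, 88) -> Output: (3, 208, 44, 44)

Answer: (3, 208, 44, 44)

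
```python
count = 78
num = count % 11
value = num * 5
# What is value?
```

Trace:
`count = 78` → count = 78
`num = count % 11` → num = 1
`value = num * 5` → value = 5
So value = 5

Answer: 5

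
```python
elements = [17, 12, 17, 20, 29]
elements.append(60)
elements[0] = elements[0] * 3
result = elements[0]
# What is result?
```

Trace:
`elements = [17, 12, 17, 20, 29]` → elements = [17, 12, 17, 20, 29]
`elements.append(60)` → elements = [17, 12, 17, 20, 29, 60]
`elements[0] = elements[0] * 3` → elements = [51, 12, 17, 20, 29, 60]
`result = elements[0]` → result = 51
So result = 51

Answer: 51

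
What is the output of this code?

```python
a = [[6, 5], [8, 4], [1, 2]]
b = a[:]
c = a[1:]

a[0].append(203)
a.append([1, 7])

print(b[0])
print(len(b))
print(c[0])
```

Key concept: slice with nested mutation.
Step by step:
`a = [[6, 5], [8, 4], [1, 2]]` → a = [[6, 5], [8, 4], [1, 2]]
`b = a[:]` → b = [[6, 5], [8, 4], [1, 2]]
`c = a[1:]` → c = [[8, 4], [1, 2]]
`a[0].append(203)` → a = [[6, 5, 203], [8, 4], [1, 2]]; b = [[6, 5, 203], [8, 4], [1, 2]]
`a.append([1, 7])` → a = [[6, 5, 203], [8, 4], [1, 2], [1, 7]]
`print(b[0])` → prints [6, 5, 203]
`print(len(b))` → prints 3
`print(c[0])` → prints [8, 4]

Answer:
[6, 5, 203]
3
[8, 4]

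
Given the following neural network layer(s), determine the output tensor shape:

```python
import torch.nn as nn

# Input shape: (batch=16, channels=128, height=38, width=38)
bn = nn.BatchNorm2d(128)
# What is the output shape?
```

Input: (16, 128, 38, 38) -> Output: (16, 128, 38, 38)

Answer: (16, 128, 38, 38)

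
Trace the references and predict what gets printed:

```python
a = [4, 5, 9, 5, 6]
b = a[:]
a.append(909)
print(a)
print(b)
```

Key concept: slice [:] creates copy.
Step by step:
`a = [4, 5, 9, 5, 6]` → a = [4, 5, 9, 5, 6]
`b = a[:]` → b = [4, 5, 9, 5, 6]
`a.append(909)` → a = [4, 5, 9, 5, 6, 909]
`print(a)` → prints [4, 5, 9, 5, 6, 909]
`print(b)` → prints [4, 5, 9, 5, 6]

Answer:
[4, 5, 9, 5, 6, 909]
[4, 5, 9, 5, 6]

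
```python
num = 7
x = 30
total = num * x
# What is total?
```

Trace:
`num = 7` → num = 7
`x = 30` → x = 30
`total = num * x` → total = 210
So total = 210

Answer: 210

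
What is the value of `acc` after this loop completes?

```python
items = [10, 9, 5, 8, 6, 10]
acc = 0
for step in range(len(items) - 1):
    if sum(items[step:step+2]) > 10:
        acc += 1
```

Count windows with sum > 10
`acc` takes the values: 0 → 1 → 2 → 3 → 4 → 5

Answer: 5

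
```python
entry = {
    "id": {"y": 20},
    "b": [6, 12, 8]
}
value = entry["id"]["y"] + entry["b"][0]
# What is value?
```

Trace:
`entry = { ...` → entry = {'id': {'y': 20}, 'b': [6, 12, 8]}
`value = entry["id"]["y"] + entry["b"][0]` → value = 26
So value = 26

Answer: 26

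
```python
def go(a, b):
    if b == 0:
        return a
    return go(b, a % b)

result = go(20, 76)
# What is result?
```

go(20, 76) -> go(76, 20) -> go(20, 16) -> go(16, 4) -> go(4, 0) -> 4

Answer: 4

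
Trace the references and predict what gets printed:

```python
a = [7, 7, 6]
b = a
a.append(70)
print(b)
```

Key concept: basic list aliasing.
Step by step:
`a = [7, 7, 6]` → a = [7, 7, 6]
`b = a` → b = [7, 7, 6] (same object as a)
`a.append(70)` → a = [7, 7, 6, 70] (same object as b); b = [7, 7, 6, 70] (same object as a)
`print(b)` → prints [7, 7, 6, 70]

Answer: [7, 7, 6, 70]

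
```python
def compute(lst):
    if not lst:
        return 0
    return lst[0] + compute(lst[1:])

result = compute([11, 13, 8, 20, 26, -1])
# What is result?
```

11 + 13 + 8 + 20 + 26 + (-1) + 0 = 77

Answer: 77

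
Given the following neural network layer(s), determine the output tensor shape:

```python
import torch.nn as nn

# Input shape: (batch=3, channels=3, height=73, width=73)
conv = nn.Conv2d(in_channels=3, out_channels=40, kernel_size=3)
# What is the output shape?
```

Input: (3, 3, 73, 73) -> Output: (3, 40, 71, 71)

Answer: (3, 40, 71, 71)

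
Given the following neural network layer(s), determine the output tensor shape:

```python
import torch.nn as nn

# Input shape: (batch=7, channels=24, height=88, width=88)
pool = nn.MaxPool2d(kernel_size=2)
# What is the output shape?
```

Input: (7, 24, 88, 88) -> Output: (7, 24, 44, 44)

Answer: (7, 24, 44, 44)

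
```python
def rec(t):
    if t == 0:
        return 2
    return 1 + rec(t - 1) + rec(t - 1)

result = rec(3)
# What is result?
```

rec(t) = 1 + 2·rec(t-1), rec(0)=2. Closed form: (2+1)·2^3 - 1 = 23.

Answer: 23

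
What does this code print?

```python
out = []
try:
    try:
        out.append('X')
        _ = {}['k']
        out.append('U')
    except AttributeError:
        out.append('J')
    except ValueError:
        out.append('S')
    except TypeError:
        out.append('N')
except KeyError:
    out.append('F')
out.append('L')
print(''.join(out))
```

Execution trace: 'X' (try body) → 'F' (outer except KeyError) → 'L' (after the try/except). Output: XFL

Answer: XFL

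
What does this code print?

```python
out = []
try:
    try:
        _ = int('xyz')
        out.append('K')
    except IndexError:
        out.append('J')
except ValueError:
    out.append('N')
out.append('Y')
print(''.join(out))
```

Execution trace: 'N' (outer except ValueError) → 'Y' (after the try/except). Output: NY

Answer: NY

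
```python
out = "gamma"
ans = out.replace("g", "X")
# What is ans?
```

Trace:
`out = "gamma"` → out = 'gamma'
`ans = out.replace("g", "X")` → ans = 'Xamma'
So ans = 'Xamma'

Answer: 'Xamma'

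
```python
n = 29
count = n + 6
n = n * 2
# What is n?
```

Trace:
`n = 29` → n = 29
`count = n + 6` → count = 35
`n = n * 2` → n = 58
So n = 58

Answer: 58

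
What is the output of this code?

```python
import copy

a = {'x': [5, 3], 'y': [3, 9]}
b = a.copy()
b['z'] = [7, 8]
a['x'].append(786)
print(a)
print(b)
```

Key concept: shallow copy of dict with mutable values.
Step by step:
`a = {'x': [5, 3], 'y': [3, 9]}` → a = {'x': [5, 3], 'y': [3, 9]}
`b = a.copy()` → b = {'x': [5, 3], 'y': [3, 9]}
`b['z'] = [7, 8]` → b = {'x': [5, 3], 'y': [3, 9], 'z': [7, 8]}
`a['x'].append(786)` → a = {'x': [5, 3, 786], 'y': [3, 9]}; b = {'x': [5, 3, 786], 'y': [3, 9], 'z': [7, 8]}
`print(a)` → prints {'x': [5, 3, 786], 'y': [3, 9]}
`print(b)` → prints {'x': [5, 3, 786], 'y': [3, 9], 'z': [7, 8]}

Answer:
{'x': [5, 3, 786], 'y': [3, 9]}
{'x': [5, 3, 786], 'y': [3, 9], 'z': [7, 8]}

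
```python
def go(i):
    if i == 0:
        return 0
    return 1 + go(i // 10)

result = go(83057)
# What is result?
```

Count of digits of 83057: 5

Answer: 5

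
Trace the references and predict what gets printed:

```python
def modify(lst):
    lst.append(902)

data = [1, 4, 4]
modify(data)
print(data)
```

Key concept: function modifies passed list.
Step by step:
`data = [1, 4, 4]` → data = [1, 4, 4]
`modify(data)` → data = [1, 4, 4, 902]
`print(data)` → prints [1, 4, 4, 902]

Answer: [1, 4, 4, 902]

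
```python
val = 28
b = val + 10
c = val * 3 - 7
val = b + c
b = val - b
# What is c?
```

Trace:
`val = 28` → val = 28
`b = val + 10` → b = 38
`c = val * 3 - 7` → c = 77
`val = b + c` → val = 115
`b = val - b` → b = 77
So c = 77

Answer: 77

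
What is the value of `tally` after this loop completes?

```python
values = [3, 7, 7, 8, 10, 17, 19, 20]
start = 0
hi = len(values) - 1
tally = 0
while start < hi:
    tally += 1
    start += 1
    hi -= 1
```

Iterations until pointers meet (list length 8)
`tally` takes the values: 0 → 1 → 2 → 3 → 4

Answer: 4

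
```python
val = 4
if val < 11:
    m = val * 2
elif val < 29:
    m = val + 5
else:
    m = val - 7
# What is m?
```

Trace:
`val = 4` → val = 4
`if val < 11: ...` → val < 11 is True → m = 8
So m = 8

Answer: 8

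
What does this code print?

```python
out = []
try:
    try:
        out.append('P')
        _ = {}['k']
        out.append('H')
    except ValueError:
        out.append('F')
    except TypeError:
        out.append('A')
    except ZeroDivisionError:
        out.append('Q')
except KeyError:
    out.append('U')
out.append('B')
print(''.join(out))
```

Execution trace: 'P' (try body) → 'U' (outer except KeyError) → 'B' (after the try/except). Output: PUB

Answer: PUB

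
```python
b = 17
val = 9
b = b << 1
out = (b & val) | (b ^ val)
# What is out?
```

Trace:
`b = 17` → b = 17
`val = 9` → val = 9
`b = b << 1` → b = 34
`out = (b & val) | (b ^ val)` → out = 43
So out = 43

Answer: 43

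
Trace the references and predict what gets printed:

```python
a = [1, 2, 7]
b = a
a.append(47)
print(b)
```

Key concept: basic list aliasing.
Step by step:
`a = [1, 2, 7]` → a = [1, 2, 7]
`b = a` → b = [1, 2, 7] (same object as a)
`a.append(47)` → a = [1, 2, 7, 47] (same object as b); b = [1, 2, 7, 47] (same object as a)
`print(b)` → prints [1, 2, 7, 47]

Answer: [1, 2, 7, 47]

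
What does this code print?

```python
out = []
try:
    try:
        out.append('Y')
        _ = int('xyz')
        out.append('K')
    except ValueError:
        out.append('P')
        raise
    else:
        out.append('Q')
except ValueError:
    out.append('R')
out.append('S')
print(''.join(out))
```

Execution trace: 'Y' (inner try body) → 'P' (inner except ValueError) → 'R' (outer except ValueError) → 'S' (after the try/except). Output: YPRS

Answer: YPRS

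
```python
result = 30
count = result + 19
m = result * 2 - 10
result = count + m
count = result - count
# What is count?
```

Trace:
`result = 30` → result = 30
`count = result + 19` → count = 49
`m = result * 2 - 10` → m = 50
`result = count + m` → result = 99
`count = result - count` → count = 50
So count = 50

Answer: 50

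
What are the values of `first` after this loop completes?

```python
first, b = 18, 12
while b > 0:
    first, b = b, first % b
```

GCD of 18 and 12
`first` takes the values: 18 → 12 → 6

Answer: 6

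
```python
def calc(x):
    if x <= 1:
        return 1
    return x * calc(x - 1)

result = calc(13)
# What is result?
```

calc(13) = 13 * 12 * 11 * 10 * 9 * 8 * 7 * 6 * 5 * 4 * 3 * 2 * 1 = 6227020800

Answer: 6227020800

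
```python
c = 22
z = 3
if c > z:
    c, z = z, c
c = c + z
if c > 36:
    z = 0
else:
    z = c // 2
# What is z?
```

Trace:
`c = 22` → c = 22
`z = 3` → z = 3
`if c > z: ...` → c > z is True → c = 3; z = 22
`c = c + z` → c = 25
`if c > 36: ...` → c > 36 is False, take else branch → z = 12
So z = 12

Answer: 12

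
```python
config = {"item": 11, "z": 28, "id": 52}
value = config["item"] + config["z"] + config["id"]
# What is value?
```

Trace:
`config = {"item": 11, "z": 28, "id": 52}` → config = {'item': 11, 'z': 28, 'id': 52}
`value = config["item"] + config["z"] + config["id"]` → value = 91
So value = 91

Answer: 91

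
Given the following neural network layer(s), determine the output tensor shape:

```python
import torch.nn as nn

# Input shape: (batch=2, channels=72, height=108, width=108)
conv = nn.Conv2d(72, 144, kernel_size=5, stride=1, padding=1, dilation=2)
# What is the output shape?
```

Input: (2, 72, 108, 108) -> Output: (2, 144, 102, 102)

Answer: (2, 144, 102, 102)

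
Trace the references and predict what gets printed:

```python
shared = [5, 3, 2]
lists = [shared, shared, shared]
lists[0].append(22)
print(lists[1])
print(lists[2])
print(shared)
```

Key concept: list of same reference.
Step by step:
`shared = [5, 3, 2]` → shared = [5, 3, 2]
`lists = [shared, shared, shared]` → lists = [[5, 3, 2], [5, 3, 2], [5, 3, 2]]
`lists[0].append(22)` → shared = [5, 3, 2, 22]; lists = [[5, 3, 2, 22], [5, 3, 2, 22], [5, 3, 2, 22]]
`print(lists[1])` → prints [5, 3, 2, 22]
`print(lists[2])` → prints [5, 3, 2, 22]
`print(shared)` → prints [5, 3, 2, 22]

Answer:
[5, 3, 2, 22]
[5, 3, 2, 22]
[5, 3, 2, 22]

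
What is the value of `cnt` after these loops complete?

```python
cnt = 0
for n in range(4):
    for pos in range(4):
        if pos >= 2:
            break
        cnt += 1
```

Inner breaks at 2, outer runs 4 times
`cnt` takes the values: 0 → 1 → 2 → 3 → 4 → 5 → 6 → 7 → 8

Answer: 8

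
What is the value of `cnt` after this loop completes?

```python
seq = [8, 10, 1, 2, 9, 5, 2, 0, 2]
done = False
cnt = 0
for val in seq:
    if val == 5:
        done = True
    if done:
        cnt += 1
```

Count elements after first 5 in [8, 10, 1, 2, 9, 5, 2, 0, 2]
`cnt` takes the values: 0 → 1 → 2 → 3 → 4

Answer: 4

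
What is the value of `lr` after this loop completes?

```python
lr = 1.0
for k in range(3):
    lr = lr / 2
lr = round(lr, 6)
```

Halving LR 3 times: 1 / 2^3
`lr` takes the values: 1.0 → 0.5 → 0.25 → 0.125

Answer: 0.125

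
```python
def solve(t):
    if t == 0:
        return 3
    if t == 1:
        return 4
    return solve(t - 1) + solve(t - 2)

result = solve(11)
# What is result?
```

Build up from base cases: solve(0)=3, solve(1)=4, solve(2)=7, solve(3)=11, solve(4)=18, solve(5)=29, solve(6)=47, ..., solve(11)=521

Answer: 521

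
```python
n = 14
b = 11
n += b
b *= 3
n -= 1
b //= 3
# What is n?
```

Trace:
`n = 14` → n = 14
`b = 11` → b = 11
`n += b` → n = 25
`b *= 3` → b = 33
`n -= 1` → n = 24
`b //= 3` → b = 11
So n = 24

Answer: 24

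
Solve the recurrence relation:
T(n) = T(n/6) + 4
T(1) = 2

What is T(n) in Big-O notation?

Each step divides n by 6 and adds 4. After log_6(n) steps we reach T(1)=2. So T(n) = 4·log_6(n) + 2 = O(log n).

Answer: O(log n)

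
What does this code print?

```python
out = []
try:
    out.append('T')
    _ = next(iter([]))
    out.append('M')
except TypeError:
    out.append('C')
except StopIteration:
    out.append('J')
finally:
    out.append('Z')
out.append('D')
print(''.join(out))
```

Execution trace: 'T' (try body) → 'J' (except StopIteration) → 'Z' (finally) → 'D' (after the try/except). Output: TJZD

Answer: TJZD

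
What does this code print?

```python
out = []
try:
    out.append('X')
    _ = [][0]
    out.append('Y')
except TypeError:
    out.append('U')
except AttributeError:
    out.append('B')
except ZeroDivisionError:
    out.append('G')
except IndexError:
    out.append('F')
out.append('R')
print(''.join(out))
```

Execution trace: 'X' (try body) → 'F' (except IndexError) → 'R' (after the try/except). Output: XFR

Answer: XFR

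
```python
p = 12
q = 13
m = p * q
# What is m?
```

Trace:
`p = 12` → p = 12
`q = 13` → q = 13
`m = p * q` → m = 156
So m = 156

Answer: 156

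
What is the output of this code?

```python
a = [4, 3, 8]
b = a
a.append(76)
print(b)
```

Key concept: basic list aliasing.
Step by step:
`a = [4, 3, 8]` → a = [4, 3, 8]
`b = a` → b = [4, 3, 8] (same object as a)
`a.append(76)` → a = [4, 3, 8, 76] (same object as b); b = [4, 3, 8, 76] (same object as a)
`print(b)` → prints [4, 3, 8, 76]

Answer: [4, 3, 8, 76]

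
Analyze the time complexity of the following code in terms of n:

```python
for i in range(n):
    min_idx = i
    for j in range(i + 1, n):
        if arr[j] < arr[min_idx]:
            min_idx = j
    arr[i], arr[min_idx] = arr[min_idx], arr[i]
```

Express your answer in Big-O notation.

This is Selection sort. Time complexity: O(n²).

Answer: O(n²)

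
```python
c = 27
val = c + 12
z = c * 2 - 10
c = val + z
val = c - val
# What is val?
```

Trace:
`c = 27` → c = 27
`val = c + 12` → val = 39
`z = c * 2 - 10` → z = 44
`c = val + z` → c = 83
`val = c - val` → val = 44
So val = 44

Answer: 44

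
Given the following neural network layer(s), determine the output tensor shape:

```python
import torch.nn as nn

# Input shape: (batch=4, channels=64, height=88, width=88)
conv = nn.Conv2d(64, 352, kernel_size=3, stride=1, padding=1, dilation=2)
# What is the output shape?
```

Input: (4, 64, 88, 88) -> Output: (4, 352, 86, 86)

Answer: (4, 352, 86, 86)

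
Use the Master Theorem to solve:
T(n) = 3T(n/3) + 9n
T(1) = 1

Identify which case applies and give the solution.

a=3, b=3, f(n)=9n. log_3(3) = 1. Since c=1 = 1, Case 2 applies: T(n) = Θ(n^log_b(a) · log n) = O(n log n).

Answer: O(n log n) - Case 2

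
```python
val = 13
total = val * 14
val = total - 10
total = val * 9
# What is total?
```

Trace:
`val = 13` → val = 13
`total = val * 14` → total = 182
`val = total - 10` → val = 172
`total = val * 9` → total = 1548
So total = 1548

Answer: 1548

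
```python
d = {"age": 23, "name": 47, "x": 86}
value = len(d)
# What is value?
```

Trace:
`d = {"age": 23, "name": 47, "x": 86}` → d = {'age': 23, 'name': 47, 'x': 86}
`value = len(d)` → value = 3
So value = 3

Answer: 3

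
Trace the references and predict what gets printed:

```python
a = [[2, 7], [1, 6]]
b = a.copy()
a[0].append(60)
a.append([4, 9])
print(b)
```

Key concept: shallow copy with nested lists.
Step by step:
`a = [[2, 7], [1, 6]]` → a = [[2, 7], [1, 6]]
`b = a.copy()` → b = [[2, 7], [1, 6]]
`a[0].append(60)` → a = [[2, 7, 60], [1, 6]]; b = [[2, 7, 60], [1, 6]]
`a.append([4, 9])` → a = [[2, 7, 60], [1, 6], [4, 9]]
`print(b)` → prints [[2, 7, 60], [1, 6]]

Answer: [[2, 7, 60], [1, 6]]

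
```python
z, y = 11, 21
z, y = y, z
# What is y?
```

Trace:
`z, y = 11, 21` → z = 11; y = 21
`z, y = y, z` → z = 21; y = 11
So y = 11

Answer: 11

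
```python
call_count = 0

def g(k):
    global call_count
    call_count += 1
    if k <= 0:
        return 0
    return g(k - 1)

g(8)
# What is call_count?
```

Linear recursion stepping by 1: 9 calls from k=8 down to ≤0.

Answer: 9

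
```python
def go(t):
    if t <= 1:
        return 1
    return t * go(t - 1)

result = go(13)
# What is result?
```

go(13) = 13 * 12 * 11 * 10 * 9 * 8 * 7 * 6 * 5 * 4 * 3 * 2 * 1 = 6227020800

Answer: 6227020800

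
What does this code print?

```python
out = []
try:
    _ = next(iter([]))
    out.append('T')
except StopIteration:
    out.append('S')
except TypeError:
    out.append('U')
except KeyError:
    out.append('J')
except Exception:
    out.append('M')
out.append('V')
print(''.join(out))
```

Execution trace: 'S' (except StopIteration) → 'V' (after the try/except). Output: SV

Answer: SV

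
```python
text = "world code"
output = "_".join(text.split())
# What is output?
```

Trace:
`text = "world code"` → text = 'world code'
`output = "_".join(text.split())` → output = 'world_code'
So output = 'world_code'

Answer: 'world_code'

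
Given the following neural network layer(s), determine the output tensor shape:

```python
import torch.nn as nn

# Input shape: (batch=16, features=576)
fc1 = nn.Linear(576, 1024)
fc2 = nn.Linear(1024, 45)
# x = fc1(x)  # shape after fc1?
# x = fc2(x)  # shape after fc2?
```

Input: (16, 576) -> after fc1: (16, 1024) -> Output: (16, 45)

Answer: (16, 45)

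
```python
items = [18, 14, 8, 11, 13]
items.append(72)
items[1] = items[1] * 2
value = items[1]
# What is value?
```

Trace:
`items = [18, 14, 8, 11, 13]` → items = [18, 14, 8, 11, 13]
`items.append(72)` → items = [18, 14, 8, 11, 13, 72]
`items[1] = items[1] * 2` → items = [18, 28, 8, 11, 13, 72]
`value = items[1]` → value = 28
So value = 28

Answer: 28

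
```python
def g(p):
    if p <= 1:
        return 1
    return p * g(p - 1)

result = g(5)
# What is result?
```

g(5) = 5 * 4 * 3 * 2 * 1 = 120

Answer: 120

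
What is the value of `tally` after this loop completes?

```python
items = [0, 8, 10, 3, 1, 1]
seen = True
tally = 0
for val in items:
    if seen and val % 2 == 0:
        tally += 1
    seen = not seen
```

Count even values at even positions
`tally` takes the values: 0 → 1 → 2

Answer: 2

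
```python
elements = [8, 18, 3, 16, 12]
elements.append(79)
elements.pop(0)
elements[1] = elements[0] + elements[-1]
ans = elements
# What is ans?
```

Trace:
`elements = [8, 18, 3, 16, 12]` → elements = [8, 18, 3, 16, 12]
`elements.append(79)` → elements = [8, 18, 3, 16, 12, 79]
`elements.pop(0)` → elements = [18, 3, 16, 12, 79]
`elements[1] = elements[0] + elements[-1]` → elements = [18, 97, 16, 12, 79]
`ans = elements` → ans = [18, 97, 16, 12, 79]
So ans = [18, 97, 16, 12, 79]

Answer: [18, 97, 16, 12, 79]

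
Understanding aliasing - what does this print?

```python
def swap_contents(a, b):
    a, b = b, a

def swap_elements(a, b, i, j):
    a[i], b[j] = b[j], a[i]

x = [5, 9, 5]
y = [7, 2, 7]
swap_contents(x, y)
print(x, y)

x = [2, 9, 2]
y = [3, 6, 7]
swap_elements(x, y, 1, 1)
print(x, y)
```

Key concept: parameter rebinding vs mutation.
Step by step:
`x = [5, 9, 5]` → x = [5, 9, 5]
`y = [7, 2, 7]` → y = [7, 2, 7]
`swap_contents(x, y)` → no visible change to tracked variables
`print(x, y)` → prints [5, 9, 5] [7, 2, 7]
`x = [2, 9, 2]` → x = [2, 9, 2]
`y = [3, 6, 7]` → y = [3, 6, 7]
`swap_elements(x, y, 1, 1)` → x = [2, 6, 2]; y = [3, 9, 7]
`print(x, y)` → prints [2, 6, 2] [3, 9, 7]

Answer:
[5, 9, 5] [7, 2, 7]
[2, 6, 2] [3, 9, 7]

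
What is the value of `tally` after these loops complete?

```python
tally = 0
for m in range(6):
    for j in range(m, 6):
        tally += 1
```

Upper triangle: 6 + 5 + ... + 1
`tally` takes the values: 0 → 1 → 2 → 3 → 4 → 5 → 6 → 7 → 8 → 9 → 10 → 11 → 12 → 13 → 14 → 15 → 16 → 17 → 18 → 19 → 20 → 21

Answer: 21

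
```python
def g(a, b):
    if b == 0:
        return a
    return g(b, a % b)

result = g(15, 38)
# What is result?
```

g(15, 38) -> g(38, 15) -> g(15, 8) -> g(8, 7) -> g(7, 1) -> g(1, 0) -> 1

Answer: 1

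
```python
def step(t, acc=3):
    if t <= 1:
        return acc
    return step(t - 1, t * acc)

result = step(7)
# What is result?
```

Accumulator trace (n, acc): (7, 3) -> (6, 21) -> (5, 126) -> (4, 630) -> (3, 2520) -> (2, 7560) -> (1, 15120) -> return 15120

Answer: 15120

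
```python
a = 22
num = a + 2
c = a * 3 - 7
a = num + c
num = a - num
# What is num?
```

Trace:
`a = 22` → a = 22
`num = a + 2` → num = 24
`c = a * 3 - 7` → c = 59
`a = num + c` → a = 83
`num = a - num` → num = 59
So num = 59

Answer: 59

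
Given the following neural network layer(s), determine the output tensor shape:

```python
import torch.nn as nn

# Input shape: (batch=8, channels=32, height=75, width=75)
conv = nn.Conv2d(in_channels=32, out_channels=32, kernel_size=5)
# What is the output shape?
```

Input: (8, 32, 75, 75) -> Output: (8, 32, 71, 71)

Answer: (8, 32, 71, 71)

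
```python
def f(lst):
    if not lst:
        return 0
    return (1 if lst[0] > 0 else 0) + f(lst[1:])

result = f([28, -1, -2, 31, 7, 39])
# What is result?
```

Count of positive elements in [28, -1, -2, 31, 7, 39] = 4

Answer: 4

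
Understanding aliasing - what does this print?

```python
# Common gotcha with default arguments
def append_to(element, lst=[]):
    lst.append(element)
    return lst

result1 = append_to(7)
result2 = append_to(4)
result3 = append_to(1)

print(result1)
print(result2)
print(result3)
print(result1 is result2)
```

Key concept: mutable default argument gotcha.
Step by step:
`result1 = append_to(7)` → result1 = [7]
`result2 = append_to(4)` → result1 = [7, 4] (same object as result2); result2 = [7, 4] (same object as result1)
`result3 = append_to(1)` → result1 = [7, 4, 1] (same object as result2, result3); result2 = [7, 4, 1] (same object as result1, result3); result3 = [7, 4, 1] (same object as result1, result2)
`print(result1)` → prints [7, 4, 1]
`print(result2)` → prints [7, 4, 1]
`print(result3)` → prints [7, 4, 1]
`print(result1 is result2)` → prints True

Answer:
[7, 4, 1]
[7, 4, 1]
[7, 4, 1]
True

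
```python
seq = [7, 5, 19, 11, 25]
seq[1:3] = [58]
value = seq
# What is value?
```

Trace:
`seq = [7, 5, 19, 11, 25]` → seq = [7, 5, 19, 11, 25]
`seq[1:3] = [58]` → seq = [7, 58, 11, 25]
`value = seq` → value = [7, 58, 11, 25]
So value = [7, 58, 11, 25]

Answer: [7, 58, 11, 25]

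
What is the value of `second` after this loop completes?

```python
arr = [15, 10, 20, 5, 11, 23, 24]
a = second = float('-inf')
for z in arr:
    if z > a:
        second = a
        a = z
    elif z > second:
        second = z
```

Second largest (with repeats) in [15, 10, 20, 5, 11, 23, 24]
`second` takes the values: -inf → 10 → 15 → 20 → 23

Answer: 23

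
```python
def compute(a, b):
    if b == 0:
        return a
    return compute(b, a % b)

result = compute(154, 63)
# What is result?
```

compute(154, 63) -> compute(63, 28) -> compute(28, 7) -> compute(7, 0) -> 7

Answer: 7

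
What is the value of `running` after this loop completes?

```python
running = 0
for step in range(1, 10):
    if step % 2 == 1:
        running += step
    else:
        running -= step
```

Add odd, subtract even
`running` takes the values: 0 → 1 → -1 → 2 → -2 → 3 → -3 → 4 → -4 → 5

Answer: 5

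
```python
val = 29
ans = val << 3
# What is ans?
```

Trace:
`val = 29` → val = 29
`ans = val << 3` → ans = 232
So ans = 232

Answer: 232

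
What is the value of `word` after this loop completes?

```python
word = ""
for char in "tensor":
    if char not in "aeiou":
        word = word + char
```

Remove vowels from 'tensor'
`word` takes the values: "" → "t" → "tn" → "tns" → "tnsr"

Answer: "tnsr"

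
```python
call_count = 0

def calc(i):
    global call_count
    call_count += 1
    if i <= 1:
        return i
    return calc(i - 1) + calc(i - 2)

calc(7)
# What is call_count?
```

Calls(i) = 1 + Calls(i-1) + Calls(i-2); Calls(0)=Calls(1)=1. For i=7 this gives 41.

Answer: 41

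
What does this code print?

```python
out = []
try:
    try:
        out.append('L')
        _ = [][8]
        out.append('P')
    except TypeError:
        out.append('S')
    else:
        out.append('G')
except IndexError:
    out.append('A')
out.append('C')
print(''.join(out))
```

Execution trace: 'L' (try body) → 'A' (outer except IndexError) → 'C' (after the try/except). Output: LAC

Answer: LAC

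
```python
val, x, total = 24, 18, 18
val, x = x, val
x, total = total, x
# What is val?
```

Trace:
`val, x, total = 24, 18, 18` → val = 24; x = 18; total = 18
`val, x = x, val` → val = 18; x = 24
`x, total = total, x` → x = 18; total = 24
So val = 18

Answer: 18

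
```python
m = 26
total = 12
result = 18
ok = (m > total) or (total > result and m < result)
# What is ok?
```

Trace:
`m = 26` → m = 26
`total = 12` → total = 12
`result = 18` → result = 18
`ok = (m > total) or (total > result and m < result)` → ok = True
So ok = True

Answer: True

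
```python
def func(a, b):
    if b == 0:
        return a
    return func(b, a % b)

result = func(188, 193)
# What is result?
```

func(188, 193) -> func(193, 188) -> func(188, 5) -> func(5, 3) -> func(3, 2) -> func(2, 1) -> func(1, 0) -> 1

Answer: 1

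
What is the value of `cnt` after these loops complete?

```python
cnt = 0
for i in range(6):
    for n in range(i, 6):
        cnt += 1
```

Upper triangle: 6 + 5 + ... + 1
`cnt` takes the values: 0 → 1 → 2 → 3 → 4 → 5 → 6 → 7 → 8 → 9 → 10 → 11 → 12 → 13 → 14 → 15 → 16 → 17 → 18 → 19 → 20 → 21

Answer: 21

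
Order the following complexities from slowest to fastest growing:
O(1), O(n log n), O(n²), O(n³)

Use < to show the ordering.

Ordered by growth rate: O(1) < O(n log n) < O(n²) < O(n³)

Answer: O(1) < O(n log n) < O(n²) < O(n³)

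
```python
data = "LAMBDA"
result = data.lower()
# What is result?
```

Trace:
`data = "LAMBDA"` → data = 'LAMBDA'
`result = data.lower()` → result = 'lambda'
So result = 'lambda'

Answer: 'lambda'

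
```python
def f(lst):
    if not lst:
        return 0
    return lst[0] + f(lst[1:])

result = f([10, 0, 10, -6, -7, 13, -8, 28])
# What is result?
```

10 + 0 + 10 + (-6) + (-7) + 13 + (-8) + 28 + 0 = 40

Answer: 40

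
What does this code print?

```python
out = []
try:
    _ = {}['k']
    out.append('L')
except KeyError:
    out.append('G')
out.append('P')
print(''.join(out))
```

Execution trace: 'G' (except KeyError) → 'P' (after the try/except). Output: GP

Answer: GP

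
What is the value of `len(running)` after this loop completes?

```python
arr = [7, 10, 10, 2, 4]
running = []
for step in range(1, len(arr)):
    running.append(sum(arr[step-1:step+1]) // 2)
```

Number of 2-element averages
`running` takes the values: [] → [8] → [8, 10] → [8, 10, 6] → [8, 10, 6, 3]
So `len(running)` = 4

Answer: 4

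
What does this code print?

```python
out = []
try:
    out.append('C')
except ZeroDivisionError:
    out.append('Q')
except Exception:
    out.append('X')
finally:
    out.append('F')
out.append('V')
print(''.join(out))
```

Execution trace: 'C' (try body, no exception) → 'F' (finally) → 'V' (after the try/except). Output: CFV

Answer: CFV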